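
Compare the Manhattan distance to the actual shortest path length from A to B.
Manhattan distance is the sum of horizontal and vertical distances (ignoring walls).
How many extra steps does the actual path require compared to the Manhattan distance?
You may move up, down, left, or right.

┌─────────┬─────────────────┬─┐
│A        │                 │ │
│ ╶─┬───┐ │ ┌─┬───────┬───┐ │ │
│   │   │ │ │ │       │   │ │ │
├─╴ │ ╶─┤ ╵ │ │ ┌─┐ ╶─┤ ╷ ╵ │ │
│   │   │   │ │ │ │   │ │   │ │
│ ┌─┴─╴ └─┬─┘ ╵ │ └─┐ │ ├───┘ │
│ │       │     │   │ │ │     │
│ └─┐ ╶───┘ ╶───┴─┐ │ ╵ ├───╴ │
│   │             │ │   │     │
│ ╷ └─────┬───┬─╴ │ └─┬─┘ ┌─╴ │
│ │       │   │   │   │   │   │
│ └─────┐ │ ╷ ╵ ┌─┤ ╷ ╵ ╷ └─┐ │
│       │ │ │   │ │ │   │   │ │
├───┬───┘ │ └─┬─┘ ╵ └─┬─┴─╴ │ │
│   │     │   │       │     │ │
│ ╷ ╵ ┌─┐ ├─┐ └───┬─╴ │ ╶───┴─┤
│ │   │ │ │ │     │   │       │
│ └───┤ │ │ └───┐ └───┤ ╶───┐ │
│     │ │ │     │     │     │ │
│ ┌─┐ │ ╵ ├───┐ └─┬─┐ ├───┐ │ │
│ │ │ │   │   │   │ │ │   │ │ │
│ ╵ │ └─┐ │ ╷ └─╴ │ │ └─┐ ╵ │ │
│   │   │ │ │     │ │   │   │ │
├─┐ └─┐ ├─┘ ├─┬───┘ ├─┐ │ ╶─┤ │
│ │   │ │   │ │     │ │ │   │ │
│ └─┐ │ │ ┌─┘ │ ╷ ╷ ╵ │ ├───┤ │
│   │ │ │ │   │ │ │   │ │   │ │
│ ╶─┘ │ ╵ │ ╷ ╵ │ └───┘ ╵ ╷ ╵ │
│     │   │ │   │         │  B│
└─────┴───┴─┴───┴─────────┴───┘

Manhattan distance: |14 - 0| + |14 - 0| = 28
Actual path length: 66
Extra steps: 66 - 28 = 38

Solution:

┌─────────┬─────────────────┬─┐
│A → → → ↓│↱ → → → → → → → ↓│ │
│ ╶─┬───┐ │ ┌─┬───────┬───┐ │ │
│   │   │↓│↑│ │↓ ← ↰  │↓ ↰│↓│ │
├─╴ │ ╶─┤ ╵ │ │ ┌─┐ ╶─┤ ╷ ╵ │ │
│   │   │↳ ↑│ │↓│ │↑ ↰│↓│↑ ↲│ │
│ ┌─┴─╴ └─┬─┘ ╵ │ └─┐ │ ├───┘ │
│ │       │↓ ← ↲│   │↑│↓│     │
│ └─┐ ╶───┘ ╶───┴─┐ │ ╵ ├───╴ │
│   │      ↳ → → ↓│ │↑ ↲│     │
│ ╷ └─────┬───┬─╴ │ └─┬─┘ ┌─╴ │
│ │       │↓ ↰│↓ ↲│   │   │   │
│ └─────┐ │ ╷ ╵ ┌─┤ ╷ ╵ ╷ └─┐ │
│       │ │↓│↑ ↲│ │ │   │   │ │
├───┬───┘ │ └─┬─┘ ╵ └─┬─┴─╴ │ │
│   │     │↳ ↓│       │     │ │
│ ╷ ╵ ┌─┐ ├─┐ └───┬─╴ │ ╶───┴─┤
│ │   │ │ │ │↳ → ↓│   │       │
│ └───┤ │ │ └───┐ └───┤ ╶───┐ │
│     │ │ │     │↳ → ↓│     │ │
│ ┌─┐ │ ╵ ├───┐ └─┬─┐ ├───┐ │ │
│ │ │ │   │   │   │ │↓│   │ │ │
│ ╵ │ └─┐ │ ╷ └─╴ │ │ └─┐ ╵ │ │
│   │   │ │ │     │ │↳ ↓│   │ │
├─┐ └─┐ ├─┘ ├─┬───┘ ├─┐ │ ╶─┤ │
│ │   │ │   │ │     │ │↓│   │ │
│ └─┐ │ │ ┌─┘ │ ╷ ╷ ╵ │ ├───┤ │
│   │ │ │ │   │ │ │   │↓│↱ ↓│ │
│ ╶─┘ │ ╵ │ ╷ ╵ │ └───┘ ╵ ╷ ╵ │
│     │   │ │   │      ↳ ↑│↳ B│
└─────┴───┴─┴───┴─────────┴───┘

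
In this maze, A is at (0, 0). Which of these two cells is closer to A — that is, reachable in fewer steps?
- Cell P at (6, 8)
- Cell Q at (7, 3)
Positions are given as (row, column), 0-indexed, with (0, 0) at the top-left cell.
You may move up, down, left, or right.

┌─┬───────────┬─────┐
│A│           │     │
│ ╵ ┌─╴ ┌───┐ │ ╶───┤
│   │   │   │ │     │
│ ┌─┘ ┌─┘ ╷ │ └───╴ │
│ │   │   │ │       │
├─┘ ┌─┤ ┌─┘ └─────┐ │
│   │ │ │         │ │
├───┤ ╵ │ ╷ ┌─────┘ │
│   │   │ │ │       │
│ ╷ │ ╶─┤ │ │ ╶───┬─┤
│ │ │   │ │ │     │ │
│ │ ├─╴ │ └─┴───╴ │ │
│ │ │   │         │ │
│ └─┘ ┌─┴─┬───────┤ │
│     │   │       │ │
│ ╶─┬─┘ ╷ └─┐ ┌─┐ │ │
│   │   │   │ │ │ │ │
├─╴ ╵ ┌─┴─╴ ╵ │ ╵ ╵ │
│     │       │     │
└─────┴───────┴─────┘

Shortest path A → P at (6, 8): 22 steps
Shortest path A → Q at (7, 3): 52 steps

P is closer (22 steps vs 52 steps).

Path to P:

┌─┬───────────┬─────┐
│A│↱ → → → → ↓│     │
│ ╵ ┌─╴ ┌───┐ │ ╶───┤
│↳ ↑│   │   │↓│     │
│ ┌─┘ ┌─┘ ╷ │ └───╴ │
│ │   │   │ │↳ → → ↓│
├─┘ ┌─┤ ┌─┘ └─────┐ │
│   │ │ │         │↓│
├───┤ ╵ │ ╷ ┌─────┘ │
│   │   │ │ │↓ ← ← ↲│
│ ╷ │ ╶─┤ │ │ ╶───┬─┤
│ │ │   │ │ │↳ → ↓│ │
│ │ ├─╴ │ └─┴───╴ │ │
│ │ │   │        P│ │
│ └─┘ ┌─┴─┬───────┤ │
│     │   │       │ │
│ ╶─┬─┘ ╷ └─┐ ┌─┐ │ │
│   │   │   │ │ │ │ │
├─╴ ╵ ┌─┴─╴ ╵ │ ╵ ╵ │
│     │       │     │
└─────┴───────┴─────┘

Path to Q:

┌─┬───────────┬─────┐
│A│↱ → → → → ↓│     │
│ ╵ ┌─╴ ┌───┐ │ ╶───┤
│↳ ↑│   │↓ ↰│↓│     │
│ ┌─┘ ┌─┘ ╷ │ └───╴ │
│ │   │↓ ↲│↑│↳ → → ↓│
├─┘ ┌─┤ ┌─┘ └─────┐ │
│   │ │↓│↱ ↑      │↓│
├───┤ ╵ │ ╷ ┌─────┘ │
│   │↓ ↲│↑│ │↓ ← ← ↲│
│ ╷ │ ╶─┤ │ │ ╶───┬─┤
│ │ │↳ ↓│↑│ │↳ → ↓│ │
│ │ ├─╴ │ └─┴───╴ │ │
│ │ │↓ ↲│↑ ← ← ← ↲│ │
│ └─┘ ┌─┴─┬───────┤ │
│↓ ← ↲│Q  │       │ │
│ ╶─┬─┘ ╷ └─┐ ┌─┐ │ │
│↳ ↓│↱ ↑│   │ │ │ │ │
├─╴ ╵ ┌─┴─╴ ╵ │ ╵ ╵ │
│  ↳ ↑│       │     │
└─────┴───────┴─────┘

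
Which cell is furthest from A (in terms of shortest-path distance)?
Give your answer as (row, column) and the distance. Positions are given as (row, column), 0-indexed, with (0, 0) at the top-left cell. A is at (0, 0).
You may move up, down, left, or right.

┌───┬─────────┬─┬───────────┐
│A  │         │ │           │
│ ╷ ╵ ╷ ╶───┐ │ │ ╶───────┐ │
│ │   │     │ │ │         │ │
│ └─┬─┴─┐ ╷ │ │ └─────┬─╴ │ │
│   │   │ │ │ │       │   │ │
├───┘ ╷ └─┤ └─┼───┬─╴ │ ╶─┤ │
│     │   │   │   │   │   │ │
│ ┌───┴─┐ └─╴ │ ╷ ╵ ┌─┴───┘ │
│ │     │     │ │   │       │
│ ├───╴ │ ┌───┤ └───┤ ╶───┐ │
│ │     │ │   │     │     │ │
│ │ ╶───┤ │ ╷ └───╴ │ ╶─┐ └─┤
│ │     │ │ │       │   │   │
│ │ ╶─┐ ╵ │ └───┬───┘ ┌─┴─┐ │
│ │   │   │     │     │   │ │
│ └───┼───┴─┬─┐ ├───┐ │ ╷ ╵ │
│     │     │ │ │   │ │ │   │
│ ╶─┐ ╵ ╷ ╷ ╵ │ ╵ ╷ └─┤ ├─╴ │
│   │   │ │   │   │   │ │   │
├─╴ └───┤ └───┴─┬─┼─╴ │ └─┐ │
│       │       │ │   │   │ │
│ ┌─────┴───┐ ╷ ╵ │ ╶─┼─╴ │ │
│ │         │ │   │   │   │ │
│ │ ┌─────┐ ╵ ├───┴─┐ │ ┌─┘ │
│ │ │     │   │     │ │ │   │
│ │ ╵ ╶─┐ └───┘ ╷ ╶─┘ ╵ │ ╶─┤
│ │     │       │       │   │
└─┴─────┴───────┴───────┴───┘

Computing BFS distances from A to all cells:
Furthest cell: (3, 12)
Distance: 99 steps

Path from A to the furthest cell:

┌───┬─────────┬─┬───────────┐
│A ↓│↱ ↓      │ │↓ ← ← ← ← ↰│
│ ╷ ╵ ╷ ╶───┐ │ │ ╶───────┐ │
│ │↳ ↑│↳ → ↓│ │ │↳ → → → ↓│↑│
│ └─┬─┴─┐ ╷ │ │ └─────┬─╴ │ │
│   │↓ ↰│ │↓│ │       │↓ ↲│↑│
├───┘ ╷ └─┤ └─┼───┬─╴ │ ╶─┤ │
│↓ ← ↲│↑ ↰│↳ ↓│   │   │↳ B│↑│
│ ┌───┴─┐ └─╴ │ ╷ ╵ ┌─┴───┘ │
│↓│     │↑ ← ↲│ │   │↱ → → ↑│
│ ├───╴ │ ┌───┤ └───┤ ╶───┐ │
│↓│     │ │   │     │↑ ← ↰│ │
│ │ ╶───┤ │ ╷ └───╴ │ ╶─┐ └─┤
│↓│     │ │ │       │   │↑ ↰│
│ │ ╶─┐ ╵ │ └───┬───┘ ┌─┴─┐ │
│↓│   │   │     │     │↱ ↓│↑│
│ └───┼───┴─┬─┐ ├───┐ │ ╷ ╵ │
│↳ → ↓│↱ ↓  │ │ │   │ │↑│↳ ↑│
│ ╶─┐ ╵ ╷ ╷ ╵ │ ╵ ╷ └─┤ ├─╴ │
│   │↳ ↑│↓│   │   │   │↑│   │
├─╴ └───┤ └───┴─┬─┼─╴ │ └─┐ │
│       │↳ → ↓  │ │   │↑ ↰│ │
│ ┌─────┴───┐ ╷ ╵ │ ╶─┼─╴ │ │
│ │↓ ← ← ← ↰│↓│   │   │↱ ↑│ │
│ │ ┌─────┐ ╵ ├───┴─┐ │ ┌─┘ │
│ │↓│↱ → ↓│↑ ↲│↱ ↓  │ │↑│   │
│ │ ╵ ╶─┐ └───┘ ╷ ╶─┘ ╵ │ ╶─┤
│ │↳ ↑  │↳ → → ↑│↳ → → ↑│   │
└─┴─────┴───────┴───────┴───┘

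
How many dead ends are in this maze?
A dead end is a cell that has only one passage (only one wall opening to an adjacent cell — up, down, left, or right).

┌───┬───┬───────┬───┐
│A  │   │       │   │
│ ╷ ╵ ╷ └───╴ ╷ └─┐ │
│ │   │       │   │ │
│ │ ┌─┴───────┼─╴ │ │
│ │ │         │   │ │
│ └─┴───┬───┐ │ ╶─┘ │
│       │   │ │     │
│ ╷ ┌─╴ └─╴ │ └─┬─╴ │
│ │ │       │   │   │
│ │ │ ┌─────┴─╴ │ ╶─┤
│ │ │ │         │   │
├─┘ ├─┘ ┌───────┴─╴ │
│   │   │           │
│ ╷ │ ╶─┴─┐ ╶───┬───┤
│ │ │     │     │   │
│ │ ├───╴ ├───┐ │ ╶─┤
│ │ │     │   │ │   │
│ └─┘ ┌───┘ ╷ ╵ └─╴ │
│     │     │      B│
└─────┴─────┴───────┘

Checking each cell for number of passages:

Dead ends found at positions:
  (0, 4)
  (0, 8)
  (2, 1)
  (2, 2)
  (3, 4)
  (5, 0)
  (5, 2)
  (6, 4)
  (7, 9)
  (8, 1)
  (9, 3)
Total dead ends: 11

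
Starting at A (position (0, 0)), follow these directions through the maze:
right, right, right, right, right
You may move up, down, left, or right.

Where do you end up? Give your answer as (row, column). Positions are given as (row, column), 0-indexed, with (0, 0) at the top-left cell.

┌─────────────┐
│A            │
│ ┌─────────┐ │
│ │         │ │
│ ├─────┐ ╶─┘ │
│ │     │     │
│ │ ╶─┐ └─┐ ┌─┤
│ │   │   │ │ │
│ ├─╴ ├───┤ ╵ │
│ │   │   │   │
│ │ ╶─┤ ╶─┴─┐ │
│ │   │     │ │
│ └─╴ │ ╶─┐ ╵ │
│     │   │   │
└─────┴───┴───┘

Following directions step by step:
Start: (0, 0)
  right: (0, 0) → (0, 1)
  right: (0, 1) → (0, 2)
  right: (0, 2) → (0, 3)
  right: (0, 3) → (0, 4)
  right: (0, 4) → (0, 5)
Final position: (0, 5)

Path taken:

┌─────────────┐
│A → → → → B  │
│ ┌─────────┐ │
│ │         │ │
│ ├─────┐ ╶─┘ │
│ │     │     │
│ │ ╶─┐ └─┐ ┌─┤
│ │   │   │ │ │
│ ├─╴ ├───┤ ╵ │
│ │   │   │   │
│ │ ╶─┤ ╶─┴─┐ │
│ │   │     │ │
│ └─╴ │ ╶─┐ ╵ │
│     │   │   │
└─────┴───┴───┘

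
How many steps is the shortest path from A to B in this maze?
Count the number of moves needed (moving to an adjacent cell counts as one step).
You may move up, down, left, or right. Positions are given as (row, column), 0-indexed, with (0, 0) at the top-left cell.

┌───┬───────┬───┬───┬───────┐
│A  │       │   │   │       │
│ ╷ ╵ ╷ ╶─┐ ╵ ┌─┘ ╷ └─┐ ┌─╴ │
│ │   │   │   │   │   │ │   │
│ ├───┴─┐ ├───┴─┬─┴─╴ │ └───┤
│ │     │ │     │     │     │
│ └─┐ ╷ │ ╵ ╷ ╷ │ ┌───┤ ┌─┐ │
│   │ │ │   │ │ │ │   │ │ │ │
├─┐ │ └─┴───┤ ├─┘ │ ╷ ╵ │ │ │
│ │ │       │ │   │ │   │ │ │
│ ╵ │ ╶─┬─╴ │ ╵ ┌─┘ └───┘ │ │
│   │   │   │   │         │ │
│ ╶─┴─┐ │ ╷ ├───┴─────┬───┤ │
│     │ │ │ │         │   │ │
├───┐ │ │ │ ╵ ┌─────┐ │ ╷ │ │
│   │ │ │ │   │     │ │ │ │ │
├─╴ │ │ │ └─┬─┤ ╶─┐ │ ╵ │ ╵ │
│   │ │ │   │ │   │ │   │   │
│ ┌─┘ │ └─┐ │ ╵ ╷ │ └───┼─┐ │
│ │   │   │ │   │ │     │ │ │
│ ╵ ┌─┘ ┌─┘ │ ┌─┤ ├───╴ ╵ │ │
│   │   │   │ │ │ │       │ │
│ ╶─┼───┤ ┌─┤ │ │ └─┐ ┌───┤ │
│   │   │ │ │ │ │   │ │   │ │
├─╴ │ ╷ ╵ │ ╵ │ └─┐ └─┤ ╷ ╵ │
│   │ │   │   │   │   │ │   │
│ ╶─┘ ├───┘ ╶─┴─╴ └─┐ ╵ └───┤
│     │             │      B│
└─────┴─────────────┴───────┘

Using BFS to find shortest path:
Start: (0, 0), End: (13, 13)
Path found:
(0,0) → (1,0) → (2,0) → (3,0) → (3,1) → (4,1) → (5,1) → (5,0) → (6,0) → (6,1) → (6,2) → (7,2) → (8,2) → (9,2) → (9,1) → (10,1) → (10,0) → (11,0) → (11,1) → (12,1) → (12,0) → (13,0) → (13,1) → (13,2) → (12,2) → (11,2) → (11,3) → (12,3) → (12,4) → (11,4) → (10,4) → (10,5) → (9,5) → (8,5) → (8,4) → (7,4) → (6,4) → (5,4) → (5,5) → (6,5) → (7,5) → (7,6) → (6,6) → (6,7) → (6,8) → (6,9) → (6,10) → (7,10) → (8,10) → (8,11) → (7,11) → (6,11) → (6,12) → (7,12) → (8,12) → (8,13) → (9,13) → (10,13) → (11,13) → (12,13) → (12,12) → (11,12) → (11,11) → (12,11) → (13,11) → (13,12) → (13,13)
Number of steps: 66

Solution:

┌───┬───────┬───┬───┬───────┐
│A  │       │   │   │       │
│ ╷ ╵ ╷ ╶─┐ ╵ ┌─┘ ╷ └─┐ ┌─╴ │
│↓│   │   │   │   │   │ │   │
│ ├───┴─┐ ├───┴─┬─┴─╴ │ └───┤
│↓│     │ │     │     │     │
│ └─┐ ╷ │ ╵ ╷ ╷ │ ┌───┤ ┌─┐ │
│↳ ↓│ │ │   │ │ │ │   │ │ │ │
├─┐ │ └─┴───┤ ├─┘ │ ╷ ╵ │ │ │
│ │↓│       │ │   │ │   │ │ │
│ ╵ │ ╶─┬─╴ │ ╵ ┌─┘ └───┘ │ │
│↓ ↲│   │↱ ↓│   │         │ │
│ ╶─┴─┐ │ ╷ ├───┴─────┬───┤ │
│↳ → ↓│ │↑│↓│↱ → → → ↓│↱ ↓│ │
├───┐ │ │ │ ╵ ┌─────┐ │ ╷ │ │
│   │↓│ │↑│↳ ↑│     │↓│↑│↓│ │
├─╴ │ │ │ └─┬─┤ ╶─┐ │ ╵ │ ╵ │
│   │↓│ │↑ ↰│ │   │ │↳ ↑│↳ ↓│
│ ┌─┘ │ └─┐ │ ╵ ╷ │ └───┼─┐ │
│ │↓ ↲│   │↑│   │ │     │ │↓│
│ ╵ ┌─┘ ┌─┘ │ ┌─┤ ├───╴ ╵ │ │
│↓ ↲│   │↱ ↑│ │ │ │       │↓│
│ ╶─┼───┤ ┌─┤ │ │ └─┐ ┌───┤ │
│↳ ↓│↱ ↓│↑│ │ │ │   │ │↓ ↰│↓│
├─╴ │ ╷ ╵ │ ╵ │ └─┐ └─┤ ╷ ╵ │
│↓ ↲│↑│↳ ↑│   │   │   │↓│↑ ↲│
│ ╶─┘ ├───┘ ╶─┴─╴ └─┐ ╵ └───┤
│↳ → ↑│             │  ↳ → B│
└─────┴─────────────┴───────┘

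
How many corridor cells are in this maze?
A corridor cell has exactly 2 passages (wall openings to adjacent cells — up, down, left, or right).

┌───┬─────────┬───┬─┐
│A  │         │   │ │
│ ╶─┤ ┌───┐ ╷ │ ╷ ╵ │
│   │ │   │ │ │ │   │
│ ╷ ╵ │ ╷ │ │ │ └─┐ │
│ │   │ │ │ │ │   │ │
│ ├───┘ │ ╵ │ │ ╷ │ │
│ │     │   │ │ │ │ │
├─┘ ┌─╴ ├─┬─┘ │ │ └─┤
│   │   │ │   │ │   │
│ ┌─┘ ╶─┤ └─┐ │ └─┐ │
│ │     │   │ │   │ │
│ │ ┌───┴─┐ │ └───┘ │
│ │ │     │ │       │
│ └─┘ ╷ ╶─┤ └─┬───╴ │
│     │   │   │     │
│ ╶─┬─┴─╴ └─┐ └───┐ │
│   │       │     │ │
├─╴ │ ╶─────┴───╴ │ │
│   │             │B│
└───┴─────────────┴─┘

Counting cells with exactly 2 passages:
Total corridor cells: 74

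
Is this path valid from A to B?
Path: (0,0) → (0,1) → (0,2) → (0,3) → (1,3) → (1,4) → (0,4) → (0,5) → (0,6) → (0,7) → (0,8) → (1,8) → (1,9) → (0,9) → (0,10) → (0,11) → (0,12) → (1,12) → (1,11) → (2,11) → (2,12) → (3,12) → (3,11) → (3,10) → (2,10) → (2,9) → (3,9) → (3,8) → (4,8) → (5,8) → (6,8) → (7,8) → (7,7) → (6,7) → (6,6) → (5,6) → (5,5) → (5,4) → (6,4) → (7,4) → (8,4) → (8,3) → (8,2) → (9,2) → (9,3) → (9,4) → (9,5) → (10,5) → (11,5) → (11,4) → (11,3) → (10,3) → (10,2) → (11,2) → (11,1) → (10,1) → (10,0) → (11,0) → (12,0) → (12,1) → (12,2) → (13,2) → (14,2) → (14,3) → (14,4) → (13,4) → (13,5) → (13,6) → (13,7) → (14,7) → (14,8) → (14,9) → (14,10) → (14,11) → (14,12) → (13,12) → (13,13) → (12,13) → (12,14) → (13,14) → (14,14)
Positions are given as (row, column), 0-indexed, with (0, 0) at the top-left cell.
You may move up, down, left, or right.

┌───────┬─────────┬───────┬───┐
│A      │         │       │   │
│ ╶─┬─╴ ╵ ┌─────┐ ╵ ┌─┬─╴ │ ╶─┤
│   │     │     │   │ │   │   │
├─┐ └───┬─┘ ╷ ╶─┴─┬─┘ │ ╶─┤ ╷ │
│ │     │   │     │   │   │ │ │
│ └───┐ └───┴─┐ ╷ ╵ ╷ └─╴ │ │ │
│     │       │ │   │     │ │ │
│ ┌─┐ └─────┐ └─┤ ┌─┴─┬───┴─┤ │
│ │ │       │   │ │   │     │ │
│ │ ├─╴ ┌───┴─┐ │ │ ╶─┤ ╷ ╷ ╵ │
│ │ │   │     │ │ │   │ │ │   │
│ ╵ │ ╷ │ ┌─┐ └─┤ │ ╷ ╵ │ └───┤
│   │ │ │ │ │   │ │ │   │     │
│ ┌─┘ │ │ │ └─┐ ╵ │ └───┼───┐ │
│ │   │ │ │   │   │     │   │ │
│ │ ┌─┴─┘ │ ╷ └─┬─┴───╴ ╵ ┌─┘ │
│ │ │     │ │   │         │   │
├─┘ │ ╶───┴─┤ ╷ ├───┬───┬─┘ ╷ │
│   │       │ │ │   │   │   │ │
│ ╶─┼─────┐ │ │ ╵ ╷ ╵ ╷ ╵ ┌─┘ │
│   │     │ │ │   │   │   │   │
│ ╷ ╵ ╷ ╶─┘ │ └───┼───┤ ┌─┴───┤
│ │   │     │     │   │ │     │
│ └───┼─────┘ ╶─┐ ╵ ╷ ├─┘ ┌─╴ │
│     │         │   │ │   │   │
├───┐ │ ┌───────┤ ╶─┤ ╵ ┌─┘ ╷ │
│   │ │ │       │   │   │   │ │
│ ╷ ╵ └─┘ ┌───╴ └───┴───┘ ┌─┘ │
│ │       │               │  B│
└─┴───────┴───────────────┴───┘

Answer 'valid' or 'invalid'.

Checking path validity:
Result: All consecutive moves are passable.

valid

Correct solution:

┌───────┬─────────┬───────┬───┐
│A → → ↓│↱ → → → ↓│↱ → → ↓│   │
│ ╶─┬─╴ ╵ ┌─────┐ ╵ ┌─┬─╴ │ ╶─┤
│   │  ↳ ↑│     │↳ ↑│ │↓ ↲│   │
├─┐ └───┬─┘ ╷ ╶─┴─┬─┘ │ ╶─┤ ╷ │
│ │     │   │     │↓ ↰│↳ ↓│ │ │
│ └───┐ └───┴─┐ ╷ ╵ ╷ └─╴ │ │ │
│     │       │ │↓ ↲│↑ ← ↲│ │ │
│ ┌─┐ └─────┐ └─┤ ┌─┴─┬───┴─┤ │
│ │ │       │   │↓│   │     │ │
│ │ ├─╴ ┌───┴─┐ │ │ ╶─┤ ╷ ╷ ╵ │
│ │ │   │↓ ← ↰│ │↓│   │ │ │   │
│ ╵ │ ╷ │ ┌─┐ └─┤ │ ╷ ╵ │ └───┤
│   │ │ │↓│ │↑ ↰│↓│ │   │     │
│ ┌─┘ │ │ │ └─┐ ╵ │ └───┼───┐ │
│ │   │ │↓│   │↑ ↲│     │   │ │
│ │ ┌─┴─┘ │ ╷ └─┬─┴───╴ ╵ ┌─┘ │
│ │ │↓ ← ↲│ │   │         │   │
├─┘ │ ╶───┴─┤ ╷ ├───┬───┬─┘ ╷ │
│   │↳ → → ↓│ │ │   │   │   │ │
│ ╶─┼─────┐ │ │ ╵ ╷ ╵ ╷ ╵ ┌─┘ │
│↓ ↰│↓ ↰  │↓│ │   │   │   │   │
│ ╷ ╵ ╷ ╶─┘ │ └───┼───┤ ┌─┴───┤
│↓│↑ ↲│↑ ← ↲│     │   │ │     │
│ └───┼─────┘ ╶─┐ ╵ ╷ ├─┘ ┌─╴ │
│↳ → ↓│         │   │ │   │↱ ↓│
├───┐ │ ┌───────┤ ╶─┤ ╵ ┌─┘ ╷ │
│   │↓│ │↱ → → ↓│   │   │↱ ↑│↓│
│ ╷ ╵ └─┘ ┌───╴ └───┴───┘ ┌─┘ │
│ │  ↳ → ↑│    ↳ → → → → ↑│  B│
└─┴───────┴───────────────┴───┘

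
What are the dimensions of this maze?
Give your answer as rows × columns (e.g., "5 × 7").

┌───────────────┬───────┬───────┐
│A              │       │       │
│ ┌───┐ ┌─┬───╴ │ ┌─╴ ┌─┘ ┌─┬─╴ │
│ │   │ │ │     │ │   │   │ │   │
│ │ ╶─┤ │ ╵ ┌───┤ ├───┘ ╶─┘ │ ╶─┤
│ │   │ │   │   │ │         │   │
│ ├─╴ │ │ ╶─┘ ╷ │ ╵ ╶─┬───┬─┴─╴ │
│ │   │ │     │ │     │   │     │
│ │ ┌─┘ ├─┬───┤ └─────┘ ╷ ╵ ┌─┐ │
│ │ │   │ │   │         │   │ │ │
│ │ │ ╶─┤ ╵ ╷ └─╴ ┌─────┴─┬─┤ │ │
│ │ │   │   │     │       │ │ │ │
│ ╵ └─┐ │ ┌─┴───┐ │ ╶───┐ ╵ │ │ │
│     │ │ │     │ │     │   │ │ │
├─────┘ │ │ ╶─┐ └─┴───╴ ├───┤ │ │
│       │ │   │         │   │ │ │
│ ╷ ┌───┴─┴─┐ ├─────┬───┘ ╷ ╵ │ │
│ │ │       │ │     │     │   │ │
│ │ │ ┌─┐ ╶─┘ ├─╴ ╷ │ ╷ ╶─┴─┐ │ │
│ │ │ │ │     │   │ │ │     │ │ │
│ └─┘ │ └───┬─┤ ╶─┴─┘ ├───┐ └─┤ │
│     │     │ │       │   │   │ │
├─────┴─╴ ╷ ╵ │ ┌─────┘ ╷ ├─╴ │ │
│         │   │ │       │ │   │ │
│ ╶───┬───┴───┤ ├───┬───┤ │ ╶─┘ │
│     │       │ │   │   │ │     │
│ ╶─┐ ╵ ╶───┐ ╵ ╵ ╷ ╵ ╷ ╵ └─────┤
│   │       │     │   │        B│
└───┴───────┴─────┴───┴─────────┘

Counting the maze dimensions:
Rows (vertical): 14
Columns (horizontal): 16
Dimensions: 14 × 16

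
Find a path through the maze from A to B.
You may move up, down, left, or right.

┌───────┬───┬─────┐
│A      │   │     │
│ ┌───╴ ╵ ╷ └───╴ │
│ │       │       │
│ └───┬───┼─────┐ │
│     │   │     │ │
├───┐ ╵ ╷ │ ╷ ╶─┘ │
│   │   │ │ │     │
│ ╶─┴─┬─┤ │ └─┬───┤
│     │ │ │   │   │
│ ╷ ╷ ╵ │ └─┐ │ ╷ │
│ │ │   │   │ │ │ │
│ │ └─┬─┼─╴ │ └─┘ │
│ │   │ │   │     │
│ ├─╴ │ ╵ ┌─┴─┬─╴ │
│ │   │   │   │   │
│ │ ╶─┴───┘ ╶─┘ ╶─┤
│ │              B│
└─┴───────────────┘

Finding the shortest path through the maze:
Path length: 28 steps
Directions: right → right → right → down → right → up → right → down → right → right → right → down → down → left → left → up → left → down → down → right → down → down → right → right → down → left → down → right

Solution:

┌───────┬───┬─────┐
│A → → ↓│↱ ↓│     │
│ ┌───╴ ╵ ╷ └───╴ │
│ │    ↳ ↑│↳ → → ↓│
│ └───┬───┼─────┐ │
│     │   │↓ ↰  │↓│
├───┐ ╵ ╷ │ ╷ ╶─┘ │
│   │   │ │↓│↑ ← ↲│
│ ╶─┴─┬─┤ │ └─┬───┤
│     │ │ │↳ ↓│   │
│ ╷ ╷ ╵ │ └─┐ │ ╷ │
│ │ │   │   │↓│ │ │
│ │ └─┬─┼─╴ │ └─┘ │
│ │   │ │   │↳ → ↓│
│ ├─╴ │ ╵ ┌─┴─┬─╴ │
│ │   │   │   │↓ ↲│
│ │ ╶─┴───┘ ╶─┘ ╶─┤
│ │            ↳ B│
└─┴───────────────┘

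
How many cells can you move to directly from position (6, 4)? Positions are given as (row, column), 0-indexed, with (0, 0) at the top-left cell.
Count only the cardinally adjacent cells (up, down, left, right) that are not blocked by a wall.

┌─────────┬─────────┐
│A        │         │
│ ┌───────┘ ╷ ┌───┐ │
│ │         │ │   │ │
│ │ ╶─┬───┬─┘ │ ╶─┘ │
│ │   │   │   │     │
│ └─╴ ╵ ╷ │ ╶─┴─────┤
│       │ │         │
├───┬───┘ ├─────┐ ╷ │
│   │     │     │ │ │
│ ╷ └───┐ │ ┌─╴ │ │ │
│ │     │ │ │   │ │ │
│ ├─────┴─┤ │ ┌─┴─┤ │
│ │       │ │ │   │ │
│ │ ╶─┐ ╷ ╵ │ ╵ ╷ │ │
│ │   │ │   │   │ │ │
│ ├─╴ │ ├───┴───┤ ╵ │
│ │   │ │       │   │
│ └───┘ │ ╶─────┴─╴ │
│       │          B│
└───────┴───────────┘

Checking passable neighbors of (6, 4):
Neighbors: (7, 4), (6, 3)
Count: 2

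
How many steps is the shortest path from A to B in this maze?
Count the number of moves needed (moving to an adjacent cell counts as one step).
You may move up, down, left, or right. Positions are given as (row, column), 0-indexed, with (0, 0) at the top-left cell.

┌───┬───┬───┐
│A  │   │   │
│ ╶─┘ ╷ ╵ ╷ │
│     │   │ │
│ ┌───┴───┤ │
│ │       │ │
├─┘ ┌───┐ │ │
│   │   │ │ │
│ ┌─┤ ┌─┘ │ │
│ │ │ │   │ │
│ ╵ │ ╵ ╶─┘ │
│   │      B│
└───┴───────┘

Using BFS to find shortest path:
Start: (0, 0), End: (5, 5)
Path found:
(0,0) → (1,0) → (1,1) → (1,2) → (0,2) → (0,3) → (1,3) → (1,4) → (0,4) → (0,5) → (1,5) → (2,5) → (3,5) → (4,5) → (5,5)
Number of steps: 14

Solution:

┌───┬───┬───┐
│A  │↱ ↓│↱ ↓│
│ ╶─┘ ╷ ╵ ╷ │
│↳ → ↑│↳ ↑│↓│
│ ┌───┴───┤ │
│ │       │↓│
├─┘ ┌───┐ │ │
│   │   │ │↓│
│ ┌─┤ ┌─┘ │ │
│ │ │ │   │↓│
│ ╵ │ ╵ ╶─┘ │
│   │      B│
└───┴───────┘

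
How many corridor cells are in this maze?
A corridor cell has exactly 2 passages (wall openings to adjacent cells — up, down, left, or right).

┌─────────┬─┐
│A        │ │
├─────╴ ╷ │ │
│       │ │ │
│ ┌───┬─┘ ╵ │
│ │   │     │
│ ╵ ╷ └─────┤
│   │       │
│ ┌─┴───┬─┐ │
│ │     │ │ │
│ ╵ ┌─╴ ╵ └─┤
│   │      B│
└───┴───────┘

Counting cells with exactly 2 passages:
Total corridor cells: 24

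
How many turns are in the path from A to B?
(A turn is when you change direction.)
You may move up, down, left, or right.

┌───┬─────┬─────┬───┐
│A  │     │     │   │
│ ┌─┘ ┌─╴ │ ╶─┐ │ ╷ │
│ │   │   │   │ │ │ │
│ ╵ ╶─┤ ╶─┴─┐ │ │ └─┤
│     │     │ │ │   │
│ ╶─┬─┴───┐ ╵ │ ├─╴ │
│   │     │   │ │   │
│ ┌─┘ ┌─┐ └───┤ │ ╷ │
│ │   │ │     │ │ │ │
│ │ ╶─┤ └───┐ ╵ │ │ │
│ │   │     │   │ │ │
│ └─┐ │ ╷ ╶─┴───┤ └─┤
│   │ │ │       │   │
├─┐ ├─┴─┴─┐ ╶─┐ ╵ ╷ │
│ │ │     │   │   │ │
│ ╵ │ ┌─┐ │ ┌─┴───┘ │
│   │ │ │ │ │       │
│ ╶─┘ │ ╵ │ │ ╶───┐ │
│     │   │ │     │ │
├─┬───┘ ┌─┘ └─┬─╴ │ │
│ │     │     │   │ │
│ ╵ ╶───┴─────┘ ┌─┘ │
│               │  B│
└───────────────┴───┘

Directions: down, down, down, down, down, down, right, down, down, left, down, right, right, up, up, right, right, down, down, left, down, left, left, down, right, right, right, right, right, right, up, right, up, left, left, up, right, right, right, down, down, down
Number of turns: 20

Solution:

┌───┬─────┬─────┬───┐
│A  │     │     │   │
│ ┌─┘ ┌─╴ │ ╶─┐ │ ╷ │
│↓│   │   │   │ │ │ │
│ ╵ ╶─┤ ╶─┴─┐ │ │ └─┤
│↓    │     │ │ │   │
│ ╶─┬─┴───┐ ╵ │ ├─╴ │
│↓  │     │   │ │   │
│ ┌─┘ ┌─┐ └───┤ │ ╷ │
│↓│   │ │     │ │ │ │
│ │ ╶─┤ └───┐ ╵ │ │ │
│↓│   │     │   │ │ │
│ └─┐ │ ╷ ╶─┴───┤ └─┤
│↳ ↓│ │ │       │   │
├─┐ ├─┴─┴─┐ ╶─┐ ╵ ╷ │
│ │↓│↱ → ↓│   │   │ │
│ ╵ │ ┌─┐ │ ┌─┴───┘ │
│↓ ↲│↑│ │↓│ │↱ → → ↓│
│ ╶─┘ │ ╵ │ │ ╶───┐ │
│↳ → ↑│↓ ↲│ │↑ ← ↰│↓│
├─┬───┘ ┌─┘ └─┬─╴ │ │
│ │↓ ← ↲│     │↱ ↑│↓│
│ ╵ ╶───┴─────┘ ┌─┘ │
│  ↳ → → → → → ↑│  B│
└───────────────┴───┘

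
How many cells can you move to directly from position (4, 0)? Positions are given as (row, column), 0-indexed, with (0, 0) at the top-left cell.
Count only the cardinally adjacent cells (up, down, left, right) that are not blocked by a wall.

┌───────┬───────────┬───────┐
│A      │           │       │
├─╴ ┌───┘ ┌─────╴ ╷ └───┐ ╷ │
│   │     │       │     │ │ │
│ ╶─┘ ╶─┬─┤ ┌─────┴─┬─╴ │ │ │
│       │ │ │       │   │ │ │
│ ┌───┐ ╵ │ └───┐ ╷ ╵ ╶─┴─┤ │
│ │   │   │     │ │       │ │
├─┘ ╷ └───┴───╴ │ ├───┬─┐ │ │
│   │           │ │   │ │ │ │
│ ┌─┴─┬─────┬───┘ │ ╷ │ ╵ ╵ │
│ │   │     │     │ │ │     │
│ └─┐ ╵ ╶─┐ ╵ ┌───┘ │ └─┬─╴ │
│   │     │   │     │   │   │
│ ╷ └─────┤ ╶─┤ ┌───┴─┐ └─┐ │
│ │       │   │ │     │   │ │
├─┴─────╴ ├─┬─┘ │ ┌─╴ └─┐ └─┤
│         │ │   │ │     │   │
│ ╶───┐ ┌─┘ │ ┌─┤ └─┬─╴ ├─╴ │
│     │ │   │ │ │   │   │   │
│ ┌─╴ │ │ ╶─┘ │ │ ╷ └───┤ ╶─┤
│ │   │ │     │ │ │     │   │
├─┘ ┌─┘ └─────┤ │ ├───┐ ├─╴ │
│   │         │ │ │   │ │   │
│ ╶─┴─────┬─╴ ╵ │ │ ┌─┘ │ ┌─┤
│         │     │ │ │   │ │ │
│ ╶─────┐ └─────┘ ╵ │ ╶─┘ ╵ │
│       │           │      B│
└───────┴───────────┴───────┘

Checking passable neighbors of (4, 0):
Neighbors: (5, 0), (4, 1)
Count: 2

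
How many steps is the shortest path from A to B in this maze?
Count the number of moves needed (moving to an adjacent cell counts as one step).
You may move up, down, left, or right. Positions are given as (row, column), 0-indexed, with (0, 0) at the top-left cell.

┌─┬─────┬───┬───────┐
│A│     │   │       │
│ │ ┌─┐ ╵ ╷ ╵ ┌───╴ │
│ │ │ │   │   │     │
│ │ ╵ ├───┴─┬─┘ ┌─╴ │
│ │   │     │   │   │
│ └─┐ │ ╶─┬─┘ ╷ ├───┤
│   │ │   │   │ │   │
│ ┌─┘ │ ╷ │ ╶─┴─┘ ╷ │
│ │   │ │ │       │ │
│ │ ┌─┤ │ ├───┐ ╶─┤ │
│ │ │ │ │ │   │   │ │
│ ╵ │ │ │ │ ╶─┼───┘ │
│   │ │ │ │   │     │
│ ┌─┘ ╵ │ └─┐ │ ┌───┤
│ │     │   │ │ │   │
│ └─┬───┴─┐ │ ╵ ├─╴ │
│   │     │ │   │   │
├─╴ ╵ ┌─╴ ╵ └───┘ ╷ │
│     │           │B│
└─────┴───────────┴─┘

Using BFS to find shortest path:
Start: (0, 0), End: (9, 9)
Path found:
(0,0) → (1,0) → (2,0) → (3,0) → (4,0) → (5,0) → (6,0) → (7,0) → (8,0) → (8,1) → (9,1) → (9,2) → (8,2) → (8,3) → (8,4) → (9,4) → (9,5) → (9,6) → (9,7) → (9,8) → (8,8) → (8,9) → (9,9)
Number of steps: 22

Solution:

┌─┬─────┬───┬───────┐
│A│     │   │       │
│ │ ┌─┐ ╵ ╷ ╵ ┌───╴ │
│↓│ │ │   │   │     │
│ │ ╵ ├───┴─┬─┘ ┌─╴ │
│↓│   │     │   │   │
│ └─┐ │ ╶─┬─┘ ╷ ├───┤
│↓  │ │   │   │ │   │
│ ┌─┘ │ ╷ │ ╶─┴─┘ ╷ │
│↓│   │ │ │       │ │
│ │ ┌─┤ │ ├───┐ ╶─┤ │
│↓│ │ │ │ │   │   │ │
│ ╵ │ │ │ │ ╶─┼───┘ │
│↓  │ │ │ │   │     │
│ ┌─┘ ╵ │ └─┐ │ ┌───┤
│↓│     │   │ │ │   │
│ └─┬───┴─┐ │ ╵ ├─╴ │
│↳ ↓│↱ → ↓│ │   │↱ ↓│
├─╴ ╵ ┌─╴ ╵ └───┘ ╷ │
│  ↳ ↑│  ↳ → → → ↑│B│
└─────┴───────────┴─┘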